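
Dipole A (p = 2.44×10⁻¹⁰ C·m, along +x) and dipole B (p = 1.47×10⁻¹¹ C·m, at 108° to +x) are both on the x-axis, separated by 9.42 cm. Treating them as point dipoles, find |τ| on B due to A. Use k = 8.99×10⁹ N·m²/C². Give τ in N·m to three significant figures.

τ ≈ 7.34×10⁻⁸ N·m

The second dipole sits on the axis of the first, so the field there is axial: E₁ = 2kp₁/r³ along +x.
E₁ = 2(8.99×10⁹)(2.44×10⁻¹⁰)/(0.0942)³ = 5248 N/C.
Torque on the second dipole: τ = p₂ E₁ sinθ.
τ = (1.47×10⁻¹¹)(5248)·sin108° = 7.338×10⁻⁸ N·m.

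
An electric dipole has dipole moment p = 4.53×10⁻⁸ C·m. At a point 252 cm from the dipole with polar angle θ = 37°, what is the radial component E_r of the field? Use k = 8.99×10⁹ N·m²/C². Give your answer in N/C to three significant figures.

E_r ≈ 40.6 N/C

For a dipole, E_r = (2kp cosθ)/r³.
kp/r³ = (8.99×10⁹)(4.53×10⁻⁸)/(2.52)³ = 25.45 N/C.
E_r = 2·25.45·cos37° = 40.65 N/C.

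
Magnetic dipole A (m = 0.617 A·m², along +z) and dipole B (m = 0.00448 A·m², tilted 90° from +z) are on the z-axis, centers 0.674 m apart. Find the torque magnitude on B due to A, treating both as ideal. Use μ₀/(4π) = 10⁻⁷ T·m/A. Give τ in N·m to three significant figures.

Dipole B is on the axis of dipole A, so B₁ there is axial: B₁ = (μ₀/4π)·2m₁/r³ along +z.
B₁ = 2(10⁻⁷)(0.617)/(0.674)³ = 4.030×10⁻⁷ T.
τ = m₂ B₁ sinθ.
τ = (0.00448)(4.030×10⁻⁷)·sin90° = 1.806×10⁻⁹ N·m.

τ ≈ 1.81×10⁻⁹ N·m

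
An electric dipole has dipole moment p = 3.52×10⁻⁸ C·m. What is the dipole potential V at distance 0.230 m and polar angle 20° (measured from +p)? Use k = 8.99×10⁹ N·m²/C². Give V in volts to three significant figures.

V ≈ 5620 V

The dipole potential is V = kp cosθ / r².
V = (8.99×10⁹)(3.52×10⁻⁸)·cos20° / (0.230)² = 5621 V.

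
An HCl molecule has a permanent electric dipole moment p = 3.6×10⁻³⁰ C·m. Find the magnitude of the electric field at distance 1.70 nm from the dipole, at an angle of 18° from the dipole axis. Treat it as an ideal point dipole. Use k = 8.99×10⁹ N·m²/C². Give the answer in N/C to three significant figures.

E ≈ 1.27×10⁷ N/C

At angle θ the dipole field magnitude is E = (kp/r³)·√(1 + 3cos²θ).
kp/r³ = (8.99×10⁹)(3.60×10⁻³⁰) / (1.70×10⁻⁹)³ = 6.587×10⁶ N/C.
√(1 + 3cos²18°) = √(1 + 3·0.9045) = √3.7135 ≈ 1.9271.
E ≈ 6.587×10⁶ × 1.927 = 1.269×10⁷ N/C.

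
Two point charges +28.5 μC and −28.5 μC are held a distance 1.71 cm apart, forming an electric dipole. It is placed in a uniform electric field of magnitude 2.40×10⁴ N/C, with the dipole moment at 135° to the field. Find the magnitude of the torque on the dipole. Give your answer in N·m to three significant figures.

Dipole moment p = qd = (2.85×10⁻⁵ C)(0.0171 m) = 4.874×10⁻⁷ C·m.
Torque on an electric dipole: τ = pE sinθ.
τ = (4.874×10⁻⁷)(2.40×10⁴)·sin135° = 0.008271 N·m.

τ ≈ 0.00827 N·m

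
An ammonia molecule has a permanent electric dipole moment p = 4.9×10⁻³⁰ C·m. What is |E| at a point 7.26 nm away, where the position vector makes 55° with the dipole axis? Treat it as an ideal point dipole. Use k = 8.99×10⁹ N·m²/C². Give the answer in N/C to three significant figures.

E ≈ 1.62×10⁵ N/C

At angle θ the dipole field magnitude is E = (kp/r³)·√(1 + 3cos²θ).
kp/r³ = (8.99×10⁹)(4.90×10⁻³⁰) / (7.26×10⁻⁹)³ = 1.151×10⁵ N/C.
√(1 + 3cos²55°) = √(1 + 3·0.3290) = √1.9870 ≈ 1.4096.
E ≈ 1.151×10⁵ × 1.410 = 1.623×10⁵ N/C.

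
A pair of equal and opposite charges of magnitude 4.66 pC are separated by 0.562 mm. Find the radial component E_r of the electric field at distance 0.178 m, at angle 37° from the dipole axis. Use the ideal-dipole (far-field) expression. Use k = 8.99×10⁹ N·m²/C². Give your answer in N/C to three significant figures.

E_r ≈ 0.00667 N/C

Dipole moment p = qd = (4.66×10⁻¹² C)(5.62×10⁻⁴ m) = 2.619×10⁻¹⁵ C·m.
For a dipole, E_r = (2kp cosθ)/r³.
kp/r³ = (8.99×10⁹)(2.619×10⁻¹⁵)/(0.178)³ = 0.004175 N/C.
E_r = 2·0.004175·cos37° = 0.006668 N/C.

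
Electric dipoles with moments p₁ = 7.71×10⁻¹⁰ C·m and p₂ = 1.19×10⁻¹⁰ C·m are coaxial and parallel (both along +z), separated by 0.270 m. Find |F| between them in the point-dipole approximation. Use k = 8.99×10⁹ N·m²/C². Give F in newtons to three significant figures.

On-axis field of dipole 1 at distance r: E = 2kp₁/r³. Force on dipole 2 is F = p₂·dE/dr (gradient along axis).
dE/dr = −6kp₁/r⁴, so |F| = 6kp₁p₂/r⁴ (attractive for aligned moments).
F = 6(8.99×10⁹)(7.71×10⁻¹⁰)(1.19×10⁻¹⁰)/(0.270)⁴ = 9.312×10⁻⁷ N.

F ≈ 9.31×10⁻⁷ N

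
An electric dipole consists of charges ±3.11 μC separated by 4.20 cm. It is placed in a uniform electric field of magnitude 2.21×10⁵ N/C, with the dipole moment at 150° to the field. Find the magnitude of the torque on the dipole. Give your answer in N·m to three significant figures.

Dipole moment p = qd = (3.11×10⁻⁶ C)(0.0420 m) = 1.306×10⁻⁷ C·m.
Torque on an electric dipole: τ = pE sinθ.
τ = (1.306×10⁻⁷)(2.21×10⁵)·sin150° = 0.01443 N·m.

τ ≈ 0.0144 N·m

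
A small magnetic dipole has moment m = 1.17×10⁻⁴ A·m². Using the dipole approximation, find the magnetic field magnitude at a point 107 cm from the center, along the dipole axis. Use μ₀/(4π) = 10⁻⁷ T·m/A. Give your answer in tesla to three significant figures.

On axis B = (μ₀/4π)·2m/r³.
B = 2·(10⁻⁷)·(1.17×10⁻⁴) / (1.07)³ = 1.910×10⁻¹¹ T.

B ≈ 1.91×10⁻¹¹ T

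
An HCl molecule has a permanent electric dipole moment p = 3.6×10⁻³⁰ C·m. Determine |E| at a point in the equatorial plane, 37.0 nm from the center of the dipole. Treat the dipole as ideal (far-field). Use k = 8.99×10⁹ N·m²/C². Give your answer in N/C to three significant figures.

In the equatorial plane E = kp/r³.
E = (8.99×10⁹)(3.60×10⁻³⁰) / (3.70×10⁻⁸)³ = 638.9 N/C.

E ≈ 639 N/C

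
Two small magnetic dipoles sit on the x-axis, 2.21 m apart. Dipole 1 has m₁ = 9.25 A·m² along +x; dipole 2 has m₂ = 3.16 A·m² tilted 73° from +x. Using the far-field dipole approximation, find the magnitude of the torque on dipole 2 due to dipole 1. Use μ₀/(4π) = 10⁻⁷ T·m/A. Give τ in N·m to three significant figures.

τ ≈ 5.18×10⁻⁷ N·m

Dipole B is on the axis of dipole A, so B₁ there is axial: B₁ = (μ₀/4π)·2m₁/r³ along +x.
B₁ = 2(10⁻⁷)(9.25)/(2.21)³ = 1.714×10⁻⁷ T.
τ = m₂ B₁ sinθ.
τ = (3.16)(1.714×10⁻⁷)·sin73° = 5.179×10⁻⁷ N·m.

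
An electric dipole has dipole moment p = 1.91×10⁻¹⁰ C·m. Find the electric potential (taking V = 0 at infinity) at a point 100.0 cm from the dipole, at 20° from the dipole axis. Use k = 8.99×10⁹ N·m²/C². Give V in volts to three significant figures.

V ≈ 1.61 V

The dipole potential is V = kp cosθ / r².
V = (8.99×10⁹)(1.91×10⁻¹⁰)·cos20° / (1.00)² = 1.614 V.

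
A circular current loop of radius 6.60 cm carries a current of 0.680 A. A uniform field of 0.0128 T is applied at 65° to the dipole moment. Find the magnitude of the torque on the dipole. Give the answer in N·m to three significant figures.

τ ≈ 1.08×10⁻⁴ N·m

Magnetic moment m = IA = Iπa² = (0.680)·π·(0.0660)² = 0.009306 A·m².
Torque on a magnetic dipole: τ = mB sinθ.
τ = (0.009306)(0.0128)·sin65° = 1.080×10⁻⁴ N·m.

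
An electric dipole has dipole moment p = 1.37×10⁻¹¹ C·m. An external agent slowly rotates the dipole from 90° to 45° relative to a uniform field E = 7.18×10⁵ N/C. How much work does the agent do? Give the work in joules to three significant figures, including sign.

W ≈ -6.96×10⁻⁶ J

W_ext = ΔU = U(θ₂) − U(θ₁) = −pE cosθ₂ − (−pE cosθ₁) = pE(cosθ₁ − cosθ₂).
W = (1.37×10⁻¹¹)(7.18×10⁵)·(cos90° − cos45°) = (9.837×10⁻⁶)·(-0.7071) = -6.956×10⁻⁶ J.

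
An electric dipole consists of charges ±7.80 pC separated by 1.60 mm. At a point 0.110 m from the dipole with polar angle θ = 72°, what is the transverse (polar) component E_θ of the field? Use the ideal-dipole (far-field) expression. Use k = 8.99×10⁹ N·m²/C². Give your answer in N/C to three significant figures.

Dipole moment p = qd = (7.80×10⁻¹² C)(0.00160 m) = 1.248×10⁻¹⁴ C·m.
For a dipole, E_θ = (kp sinθ)/r³.
kp/r³ = (8.99×10⁹)(1.248×10⁻¹⁴)/(0.110)³ = 0.08429 N/C.
E_θ = 0.08429·sin72° = 0.08017 N/C.

E_θ ≈ 0.0802 N/C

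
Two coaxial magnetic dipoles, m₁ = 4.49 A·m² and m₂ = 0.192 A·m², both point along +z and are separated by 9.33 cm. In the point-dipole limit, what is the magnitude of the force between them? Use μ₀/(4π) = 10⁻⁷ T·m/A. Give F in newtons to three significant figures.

F ≈ 0.00683 N

On-axis B of dipole 1: B = (μ₀/4π)·2m₁/r³. Force on dipole 2: F = m₂·dB/dr.
dB/dr = −(μ₀/4π)·6m₁/r⁴, so |F| = (μ₀/4π)·6m₁m₂/r⁴.
F = 6(10⁻⁷)(4.49)(0.192)/(0.0933)⁴ = 0.006826 N.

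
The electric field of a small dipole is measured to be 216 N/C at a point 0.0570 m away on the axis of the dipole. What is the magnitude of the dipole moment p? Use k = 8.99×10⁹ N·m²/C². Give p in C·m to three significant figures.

On axis E = 2kp/r³, so p = Er³/(2k).
p = (216)·(0.0570)³ / (2·8.99×10⁹) = 2.225×10⁻¹² C·m.

p ≈ 2.22×10⁻¹² C·m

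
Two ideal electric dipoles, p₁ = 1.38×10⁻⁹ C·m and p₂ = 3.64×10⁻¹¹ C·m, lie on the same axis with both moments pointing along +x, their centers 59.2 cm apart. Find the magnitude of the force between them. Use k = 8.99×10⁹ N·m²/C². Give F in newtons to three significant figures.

On-axis field of dipole 1 at distance r: E = 2kp₁/r³. Force on dipole 2 is F = p₂·dE/dr (gradient along axis).
dE/dr = −6kp₁/r⁴, so |F| = 6kp₁p₂/r⁴ (attractive for aligned moments).
F = 6(8.99×10⁹)(1.38×10⁻⁹)(3.64×10⁻¹¹)/(0.592)⁴ = 2.206×10⁻⁸ N.

F ≈ 2.21×10⁻⁸ N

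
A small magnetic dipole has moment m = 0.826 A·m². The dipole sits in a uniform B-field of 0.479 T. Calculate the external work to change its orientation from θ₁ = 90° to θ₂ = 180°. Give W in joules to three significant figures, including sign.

W_ext = ΔU = −mB cosθ₂ + mB cosθ₁ = mB(cosθ₁ − cosθ₂).
W = (0.826)(0.479)·(cos90° − cos180°) = (0.3957)·(+1.0000) = 0.3957 J.

W ≈ 0.396 J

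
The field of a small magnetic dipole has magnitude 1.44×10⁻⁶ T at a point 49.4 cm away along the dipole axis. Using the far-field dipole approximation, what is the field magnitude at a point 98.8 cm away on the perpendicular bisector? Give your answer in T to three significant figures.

B ≈ 9.00×10⁻⁸ T

Dipole fields scale as 1/r³ in the far field.
The axial field is twice the equatorial field at the same r, so the geometry factor is 1/2.
B₂ = B₁ · (1/2) · (r₁/r₂)³ = 1.44×10⁻⁶ · 0.5 · (49.4/98.8)³.
(r₁/r₂)³ = (0.5)³ = 0.125.
B₂ ≈ 9.000×10⁻⁸ T.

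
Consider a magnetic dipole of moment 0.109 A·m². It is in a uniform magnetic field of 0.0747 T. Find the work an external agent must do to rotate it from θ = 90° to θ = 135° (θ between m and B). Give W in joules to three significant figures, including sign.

W_ext = ΔU = −mB cosθ₂ + mB cosθ₁ = mB(cosθ₁ − cosθ₂).
W = (0.109)(0.0747)·(cos90° − cos135°) = (0.008142)·(+0.7071) = 0.005757 J.

W ≈ 0.00576 J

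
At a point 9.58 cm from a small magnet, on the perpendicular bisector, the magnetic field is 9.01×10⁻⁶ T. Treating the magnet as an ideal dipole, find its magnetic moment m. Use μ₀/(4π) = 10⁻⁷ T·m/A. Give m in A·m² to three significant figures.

m ≈ 0.0792 A·m²

In the equatorial plane B = (μ₀/4π)·m/r³, so m = Br³·4π/(μ₀).
m = (9.01×10⁻⁶)·(0.0958)³ / (10⁻⁷) = 0.07922 A·m².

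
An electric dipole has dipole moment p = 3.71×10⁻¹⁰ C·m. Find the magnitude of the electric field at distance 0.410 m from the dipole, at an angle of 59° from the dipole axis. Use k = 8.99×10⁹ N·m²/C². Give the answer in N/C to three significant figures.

At angle θ the dipole field magnitude is E = (kp/r³)·√(1 + 3cos²θ).
kp/r³ = (8.99×10⁹)(3.71×10⁻¹⁰) / (0.410)³ = 48.39 N/C.
√(1 + 3cos²59°) = √(1 + 3·0.2653) = √1.7958 ≈ 1.3401.
E ≈ 48.39 × 1.340 = 64.85 N/C.

E ≈ 64.9 N/C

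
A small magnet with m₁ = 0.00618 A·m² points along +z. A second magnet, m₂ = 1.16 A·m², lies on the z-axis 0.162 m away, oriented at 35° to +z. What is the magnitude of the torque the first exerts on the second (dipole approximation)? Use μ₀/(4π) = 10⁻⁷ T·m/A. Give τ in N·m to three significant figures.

τ ≈ 1.93×10⁻⁷ N·m

Dipole B is on the axis of dipole A, so B₁ there is axial: B₁ = (μ₀/4π)·2m₁/r³ along +z.
B₁ = 2(10⁻⁷)(0.00618)/(0.162)³ = 2.907×10⁻⁷ T.
τ = m₂ B₁ sinθ.
τ = (1.16)(2.907×10⁻⁷)·sin35° = 1.934×10⁻⁷ N·m.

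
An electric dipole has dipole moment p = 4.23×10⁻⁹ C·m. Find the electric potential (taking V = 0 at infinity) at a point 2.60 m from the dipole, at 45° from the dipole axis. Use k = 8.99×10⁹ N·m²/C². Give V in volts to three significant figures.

The dipole potential is V = kp cosθ / r².
V = (8.99×10⁹)(4.23×10⁻⁹)·cos45° / (2.60)² = 3.978 V.

V ≈ 3.98 V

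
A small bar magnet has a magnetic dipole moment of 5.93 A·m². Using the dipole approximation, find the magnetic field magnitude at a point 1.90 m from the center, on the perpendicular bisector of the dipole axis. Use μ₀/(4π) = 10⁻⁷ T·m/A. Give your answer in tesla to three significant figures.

B ≈ 8.65×10⁻⁸ T

In the equatorial plane B = (μ₀/4π)·m/r³ (half the axial value).
B = (10⁻⁷)·(5.93) / (1.90)³ = 8.646×10⁻⁸ T.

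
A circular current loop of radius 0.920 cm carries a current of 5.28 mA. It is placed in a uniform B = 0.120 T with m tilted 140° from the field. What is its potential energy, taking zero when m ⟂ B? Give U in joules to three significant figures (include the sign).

U ≈ 1.29×10⁻⁷ J

Magnetic moment m = IA = Iπa² = (0.00528)·π·(0.00920)² = 1.404×10⁻⁶ A·m².
U = −m·B = −mB cosθ.
U = −(1.404×10⁻⁶)(0.120)·cos140° = 1.291×10⁻⁷ J.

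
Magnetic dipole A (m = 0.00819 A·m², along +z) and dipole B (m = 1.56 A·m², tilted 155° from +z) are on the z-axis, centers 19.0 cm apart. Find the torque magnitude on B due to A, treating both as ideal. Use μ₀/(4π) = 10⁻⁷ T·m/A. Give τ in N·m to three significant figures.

Dipole B is on the axis of dipole A, so B₁ there is axial: B₁ = (μ₀/4π)·2m₁/r³ along +z.
B₁ = 2(10⁻⁷)(0.00819)/(0.190)³ = 2.388×10⁻⁷ T.
τ = m₂ B₁ sinθ.
τ = (1.56)(2.388×10⁻⁷)·sin155° = 1.574×10⁻⁷ N·m.

τ ≈ 1.57×10⁻⁷ N·m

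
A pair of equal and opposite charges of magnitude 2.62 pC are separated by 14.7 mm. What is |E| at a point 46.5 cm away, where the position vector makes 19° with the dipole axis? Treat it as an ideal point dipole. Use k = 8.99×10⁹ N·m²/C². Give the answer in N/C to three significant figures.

Dipole moment p = qd = (2.62×10⁻¹² C)(0.0147 m) = 3.851×10⁻¹⁴ C·m.
At angle θ the dipole field magnitude is E = (kp/r³)·√(1 + 3cos²θ).
kp/r³ = (8.99×10⁹)(3.851×10⁻¹⁴) / (0.465)³ = 0.003443 N/C.
√(1 + 3cos²19°) = √(1 + 3·0.8940) = √3.6820 ≈ 1.9189.
E ≈ 0.003443 × 1.919 = 0.006607 N/C.

E ≈ 0.00661 N/C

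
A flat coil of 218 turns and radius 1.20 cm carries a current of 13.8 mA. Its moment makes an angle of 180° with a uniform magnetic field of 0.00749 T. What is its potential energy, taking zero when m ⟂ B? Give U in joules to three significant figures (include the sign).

U ≈ 1.02×10⁻⁵ J

m = NIA = NIπa² = 218·(0.0138)·π·(0.0120)² = 0.001361 A·m².
U = −m·B = −mB cosθ.
U = −(0.001361)(0.00749)·cos180° = 1.019×10⁻⁵ J.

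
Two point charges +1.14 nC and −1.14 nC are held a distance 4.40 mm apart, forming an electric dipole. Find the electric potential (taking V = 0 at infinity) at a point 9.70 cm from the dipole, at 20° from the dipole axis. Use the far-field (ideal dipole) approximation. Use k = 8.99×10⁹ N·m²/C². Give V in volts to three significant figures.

V ≈ 4.50 V

Dipole moment p = qd = (1.14×10⁻⁹ C)(0.00440 m) = 5.016×10⁻¹² C·m.
The dipole potential is V = kp cosθ / r².
V = (8.99×10⁹)(5.016×10⁻¹²)·cos20° / (0.0970)² = 4.504 V.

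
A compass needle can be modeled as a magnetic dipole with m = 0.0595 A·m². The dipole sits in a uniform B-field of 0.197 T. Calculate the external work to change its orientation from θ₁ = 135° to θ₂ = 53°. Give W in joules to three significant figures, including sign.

W_ext = ΔU = −mB cosθ₂ + mB cosθ₁ = mB(cosθ₁ − cosθ₂).
W = (0.0595)(0.197)·(cos135° − cos53°) = (0.01172)·(-1.3089) = -0.01534 J.

W ≈ -0.0153 J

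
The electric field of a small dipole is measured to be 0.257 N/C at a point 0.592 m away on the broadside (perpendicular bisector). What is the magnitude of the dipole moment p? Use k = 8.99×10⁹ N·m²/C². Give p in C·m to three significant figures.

In the equatorial plane E = kp/r³, so p = Er³/(k).
p = (0.257)·(0.592)³ / (8.99×10⁹) = 5.931×10⁻¹² C·m.

p ≈ 5.93×10⁻¹² C·m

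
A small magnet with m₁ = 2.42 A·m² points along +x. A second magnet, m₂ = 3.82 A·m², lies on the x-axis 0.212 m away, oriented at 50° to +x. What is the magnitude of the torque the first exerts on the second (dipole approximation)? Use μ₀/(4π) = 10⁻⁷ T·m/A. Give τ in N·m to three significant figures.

Dipole B is on the axis of dipole A, so B₁ there is axial: B₁ = (μ₀/4π)·2m₁/r³ along +x.
B₁ = 2(10⁻⁷)(2.42)/(0.212)³ = 5.080×10⁻⁵ T.
τ = m₂ B₁ sinθ.
τ = (3.82)(5.080×10⁻⁵)·sin50° = 1.486×10⁻⁴ N·m.

τ ≈ 1.49×10⁻⁴ N·m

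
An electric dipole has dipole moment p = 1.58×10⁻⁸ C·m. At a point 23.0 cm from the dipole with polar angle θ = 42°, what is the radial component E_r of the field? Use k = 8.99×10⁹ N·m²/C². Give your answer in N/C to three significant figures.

For a dipole, E_r = (2kp cosθ)/r³.
kp/r³ = (8.99×10⁹)(1.58×10⁻⁸)/(0.230)³ = 1.167×10⁴ N/C.
E_r = 2·1.167×10⁴·cos42° = 1.735×10⁴ N/C.

E_r ≈ 1.74×10⁴ N/C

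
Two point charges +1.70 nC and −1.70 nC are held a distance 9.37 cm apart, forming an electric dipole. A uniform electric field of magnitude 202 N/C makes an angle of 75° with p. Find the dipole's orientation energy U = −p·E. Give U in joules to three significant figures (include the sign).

Dipole moment p = qd = (1.70×10⁻⁹ C)(0.0937 m) = 1.593×10⁻¹⁰ C·m.
U = −p·E = −pE cosθ.
U = −(1.593×10⁻¹⁰)(202)·cos75° = -8.328×10⁻⁹ J.

U ≈ -8.33×10⁻⁹ J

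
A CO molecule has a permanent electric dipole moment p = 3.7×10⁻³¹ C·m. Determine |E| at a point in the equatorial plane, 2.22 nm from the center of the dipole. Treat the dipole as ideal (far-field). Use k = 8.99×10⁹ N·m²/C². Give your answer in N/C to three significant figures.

E ≈ 3.04×10⁵ N/C

In the equatorial plane E = kp/r³.
E = (8.99×10⁹)(3.70×10⁻³¹) / (2.22×10⁻⁹)³ = 3.040×10⁵ N/C.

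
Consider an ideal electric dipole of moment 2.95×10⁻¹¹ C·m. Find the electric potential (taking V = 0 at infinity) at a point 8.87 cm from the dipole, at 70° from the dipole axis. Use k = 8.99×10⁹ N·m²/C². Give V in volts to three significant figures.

V ≈ 11.5 V

The dipole potential is V = kp cosθ / r².
V = (8.99×10⁹)(2.95×10⁻¹¹)·cos70° / (0.0887)² = 11.53 V.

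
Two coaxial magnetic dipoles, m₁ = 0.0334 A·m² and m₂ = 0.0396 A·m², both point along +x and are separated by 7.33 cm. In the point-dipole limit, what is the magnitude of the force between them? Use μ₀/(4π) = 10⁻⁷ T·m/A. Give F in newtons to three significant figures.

F ≈ 2.75×10⁻⁵ N

On-axis B of dipole 1: B = (μ₀/4π)·2m₁/r³. Force on dipole 2: F = m₂·dB/dr.
dB/dr = −(μ₀/4π)·6m₁/r⁴, so |F| = (μ₀/4π)·6m₁m₂/r⁴.
F = 6(10⁻⁷)(0.0334)(0.0396)/(0.0733)⁴ = 2.749×10⁻⁵ N.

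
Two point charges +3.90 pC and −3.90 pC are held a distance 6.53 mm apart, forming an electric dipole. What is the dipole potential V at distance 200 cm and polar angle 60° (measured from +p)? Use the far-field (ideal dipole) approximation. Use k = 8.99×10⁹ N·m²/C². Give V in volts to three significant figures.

V ≈ 2.86×10⁻⁵ V

Dipole moment p = qd = (3.90×10⁻¹² C)(0.00653 m) = 2.547×10⁻¹⁴ C·m.
The dipole potential is V = kp cosθ / r².
V = (8.99×10⁹)(2.547×10⁻¹⁴)·cos60° / (2.00)² = 2.862×10⁻⁵ V.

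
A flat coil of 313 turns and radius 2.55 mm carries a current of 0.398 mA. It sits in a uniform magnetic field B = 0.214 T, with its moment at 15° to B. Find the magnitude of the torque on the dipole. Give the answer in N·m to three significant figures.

τ ≈ 1.41×10⁻⁷ N·m

m = NIA = NIπa² = 313·(3.98×10⁻⁴)·π·(0.00255)² = 2.545×10⁻⁶ A·m².
Torque on a magnetic dipole: τ = mB sinθ.
τ = (2.545×10⁻⁶)(0.214)·sin15° = 1.410×10⁻⁷ N·m.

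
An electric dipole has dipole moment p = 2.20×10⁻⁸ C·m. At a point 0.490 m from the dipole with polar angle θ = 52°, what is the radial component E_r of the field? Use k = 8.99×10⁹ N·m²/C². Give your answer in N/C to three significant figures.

For a dipole, E_r = (2kp cosθ)/r³.
kp/r³ = (8.99×10⁹)(2.20×10⁻⁸)/(0.490)³ = 1681 N/C.
E_r = 2·1681·cos52° = 2070 N/C.

E_r ≈ 2070 N/C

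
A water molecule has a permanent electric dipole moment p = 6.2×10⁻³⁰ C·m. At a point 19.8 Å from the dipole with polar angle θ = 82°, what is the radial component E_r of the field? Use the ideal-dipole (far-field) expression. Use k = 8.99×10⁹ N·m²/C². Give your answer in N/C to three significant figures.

E_r ≈ 2.00×10⁶ N/C

For a dipole, E_r = (2kp cosθ)/r³.
kp/r³ = (8.99×10⁹)(6.20×10⁻³⁰)/(1.98×10⁻⁹)³ = 7.181×10⁶ N/C.
E_r = 2·7.181×10⁶·cos82° = 1.999×10⁶ N/C.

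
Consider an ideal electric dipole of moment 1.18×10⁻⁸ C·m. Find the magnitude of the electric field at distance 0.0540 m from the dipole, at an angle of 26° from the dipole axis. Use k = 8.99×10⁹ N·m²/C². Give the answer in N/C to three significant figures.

At angle θ the dipole field magnitude is E = (kp/r³)·√(1 + 3cos²θ).
kp/r³ = (8.99×10⁹)(1.18×10⁻⁸) / (0.0540)³ = 6.737×10⁵ N/C.
√(1 + 3cos²26°) = √(1 + 3·0.8078) = √3.4235 ≈ 1.8503.
E ≈ 6.737×10⁵ × 1.850 = 1.247×10⁶ N/C.

E ≈ 1.25×10⁶ N/C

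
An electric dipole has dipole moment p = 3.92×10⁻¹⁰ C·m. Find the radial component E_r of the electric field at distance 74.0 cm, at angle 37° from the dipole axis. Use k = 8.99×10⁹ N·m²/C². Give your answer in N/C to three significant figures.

For a dipole, E_r = (2kp cosθ)/r³.
kp/r³ = (8.99×10⁹)(3.92×10⁻¹⁰)/(0.740)³ = 8.697 N/C.
E_r = 2·8.697·cos37° = 13.89 N/C.

E_r ≈ 13.9 N/C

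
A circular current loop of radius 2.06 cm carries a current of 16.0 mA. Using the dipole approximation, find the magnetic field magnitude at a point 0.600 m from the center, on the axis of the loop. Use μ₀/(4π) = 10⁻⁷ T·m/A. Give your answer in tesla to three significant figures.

B ≈ 1.98×10⁻¹¹ T

Magnetic moment m = IA = Iπa² = (0.0160)·π·(0.0206)² = 2.133×10⁻⁵ A·m².
On axis B = (μ₀/4π)·2m/r³.
B = 2·(10⁻⁷)·(2.133×10⁻⁵) / (0.600)³ = 1.975×10⁻¹¹ T.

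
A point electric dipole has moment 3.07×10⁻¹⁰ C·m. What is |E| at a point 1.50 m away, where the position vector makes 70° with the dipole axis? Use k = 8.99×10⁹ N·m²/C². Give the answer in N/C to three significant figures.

At angle θ the dipole field magnitude is E = (kp/r³)·√(1 + 3cos²θ).
kp/r³ = (8.99×10⁹)(3.07×10⁻¹⁰) / (1.50)³ = 0.8178 N/C.
√(1 + 3cos²70°) = √(1 + 3·0.1170) = √1.3509 ≈ 1.1623.
E ≈ 0.8178 × 1.162 = 0.9505 N/C.

E ≈ 0.950 N/C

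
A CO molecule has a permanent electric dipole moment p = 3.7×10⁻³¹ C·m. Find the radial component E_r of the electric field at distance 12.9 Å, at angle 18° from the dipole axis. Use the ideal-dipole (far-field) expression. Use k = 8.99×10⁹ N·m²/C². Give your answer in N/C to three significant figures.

For a dipole, E_r = (2kp cosθ)/r³.
kp/r³ = (8.99×10⁹)(3.70×10⁻³¹)/(1.29×10⁻⁹)³ = 1.550×10⁶ N/C.
E_r = 2·1.550×10⁶·cos18° = 2.947×10⁶ N/C.

E_r ≈ 2.95×10⁶ N/C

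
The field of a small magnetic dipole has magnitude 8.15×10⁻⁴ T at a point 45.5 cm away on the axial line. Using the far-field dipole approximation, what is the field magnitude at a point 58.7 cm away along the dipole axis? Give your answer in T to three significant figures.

Dipole fields scale as 1/r³ in the far field; the geometry is the same at both points.
B₂ = B₁ · (r₁/r₂)³ = 8.15×10⁻⁴ · (45.5/58.7)³.
(r₁/r₂)³ = (0.7751)³ = 0.4657.
B₂ ≈ 3.796×10⁻⁴ T.

B ≈ 3.80×10⁻⁴ T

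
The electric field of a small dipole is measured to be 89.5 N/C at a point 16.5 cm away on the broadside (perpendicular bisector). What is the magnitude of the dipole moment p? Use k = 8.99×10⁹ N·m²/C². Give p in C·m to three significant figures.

In the equatorial plane E = kp/r³, so p = Er³/(k).
p = (89.5)·(0.165)³ / (8.99×10⁹) = 4.472×10⁻¹¹ C·m.

p ≈ 4.47×10⁻¹¹ C·m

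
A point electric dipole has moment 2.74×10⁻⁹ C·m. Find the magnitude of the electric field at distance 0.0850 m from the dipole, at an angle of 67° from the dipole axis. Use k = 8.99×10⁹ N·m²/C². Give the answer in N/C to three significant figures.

At angle θ the dipole field magnitude is E = (kp/r³)·√(1 + 3cos²θ).
kp/r³ = (8.99×10⁹)(2.74×10⁻⁹) / (0.0850)³ = 4.011×10⁴ N/C.
√(1 + 3cos²67°) = √(1 + 3·0.1527) = √1.4580 ≈ 1.2075.
E ≈ 4.011×10⁴ × 1.207 = 4.843×10⁴ N/C.

E ≈ 4.84×10⁴ N/C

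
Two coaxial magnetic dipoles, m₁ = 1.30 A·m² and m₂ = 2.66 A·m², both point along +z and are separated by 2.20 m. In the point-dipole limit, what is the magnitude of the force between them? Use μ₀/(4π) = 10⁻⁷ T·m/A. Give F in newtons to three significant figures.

F ≈ 8.86×10⁻⁸ N

On-axis B of dipole 1: B = (μ₀/4π)·2m₁/r³. Force on dipole 2: F = m₂·dB/dr.
dB/dr = −(μ₀/4π)·6m₁/r⁴, so |F| = (μ₀/4π)·6m₁m₂/r⁴.
F = 6(10⁻⁷)(1.30)(2.66)/(2.20)⁴ = 8.857×10⁻⁸ N.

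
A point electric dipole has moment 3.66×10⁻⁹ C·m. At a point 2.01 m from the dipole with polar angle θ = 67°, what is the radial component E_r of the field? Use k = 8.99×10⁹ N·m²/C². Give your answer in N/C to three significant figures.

E_r ≈ 3.17 N/C

For a dipole, E_r = (2kp cosθ)/r³.
kp/r³ = (8.99×10⁹)(3.66×10⁻⁹)/(2.01)³ = 4.052 N/C.
E_r = 2·4.052·cos67° = 3.166 N/C.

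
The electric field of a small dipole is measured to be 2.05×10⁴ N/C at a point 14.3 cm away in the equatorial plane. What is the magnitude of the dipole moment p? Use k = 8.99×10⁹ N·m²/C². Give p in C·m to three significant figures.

p ≈ 6.67×10⁻⁹ C·m

In the equatorial plane E = kp/r³, so p = Er³/(k).
p = (2.05×10⁴)·(0.143)³ / (8.99×10⁹) = 6.668×10⁻⁹ C·m.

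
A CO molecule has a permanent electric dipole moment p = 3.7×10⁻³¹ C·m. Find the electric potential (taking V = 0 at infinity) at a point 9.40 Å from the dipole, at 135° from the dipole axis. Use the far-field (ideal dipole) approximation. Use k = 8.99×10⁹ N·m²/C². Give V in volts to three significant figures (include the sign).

The dipole potential is V = kp cosθ / r².
V = (8.99×10⁹)(3.70×10⁻³¹)·cos135° / (9.40×10⁻¹⁰)² = -0.002662 V.

V ≈ -0.00266 V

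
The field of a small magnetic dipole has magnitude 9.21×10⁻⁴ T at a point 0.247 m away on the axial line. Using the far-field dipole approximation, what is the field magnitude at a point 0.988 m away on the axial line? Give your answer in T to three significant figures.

Dipole fields scale as 1/r³ in the far field; the geometry is the same at both points.
B₂ = B₁ · (r₁/r₂)³ = 9.21×10⁻⁴ · (0.247/0.988)³.
(r₁/r₂)³ = (0.25)³ = 0.01562.
B₂ ≈ 1.439×10⁻⁵ T.

B ≈ 1.44×10⁻⁵ T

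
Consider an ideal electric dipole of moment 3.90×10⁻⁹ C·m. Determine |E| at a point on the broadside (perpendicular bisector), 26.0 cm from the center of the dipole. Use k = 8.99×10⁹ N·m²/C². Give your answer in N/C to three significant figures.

E ≈ 1990 N/C

On the perpendicular bisector E = kp/r³ (half the axial value at the same distance).
E = (8.99×10⁹)(3.90×10⁻⁹) / (0.260)³ = 1995 N/C.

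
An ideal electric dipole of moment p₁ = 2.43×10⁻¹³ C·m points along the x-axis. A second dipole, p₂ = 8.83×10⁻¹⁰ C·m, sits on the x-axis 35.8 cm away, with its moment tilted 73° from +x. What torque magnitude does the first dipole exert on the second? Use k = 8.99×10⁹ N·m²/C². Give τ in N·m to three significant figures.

The second dipole sits on the axis of the first, so the field there is axial: E₁ = 2kp₁/r³ along +x.
E₁ = 2(8.99×10⁹)(2.43×10⁻¹³)/(0.358)³ = 0.09522 N/C.
Torque on the second dipole: τ = p₂ E₁ sinθ.
τ = (8.83×10⁻¹⁰)(0.09522)·sin73° = 8.041×10⁻¹¹ N·m.

τ ≈ 8.04×10⁻¹¹ N·m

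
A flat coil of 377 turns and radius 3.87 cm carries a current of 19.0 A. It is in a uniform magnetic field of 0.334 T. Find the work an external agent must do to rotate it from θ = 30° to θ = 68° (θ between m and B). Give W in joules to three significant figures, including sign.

W ≈ 5.53 J

m = NIA = NIπa² = 377·(19.0)·π·(0.0387)² = 33.7 A·m².
W_ext = ΔU = −mB cosθ₂ + mB cosθ₁ = mB(cosθ₁ − cosθ₂).
W = (33.7)(0.334)·(cos30° − cos68°) = (11.26)·(+0.4914) = 5.531 J.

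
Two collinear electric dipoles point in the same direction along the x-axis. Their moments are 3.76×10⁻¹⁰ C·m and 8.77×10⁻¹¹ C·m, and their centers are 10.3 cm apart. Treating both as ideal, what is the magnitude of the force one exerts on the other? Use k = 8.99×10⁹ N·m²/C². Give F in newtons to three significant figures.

On-axis field of dipole 1 at distance r: E = 2kp₁/r³. Force on dipole 2 is F = p₂·dE/dr (gradient along axis).
dE/dr = −6kp₁/r⁴, so |F| = 6kp₁p₂/r⁴ (attractive for aligned moments).
F = 6(8.99×10⁹)(3.76×10⁻¹⁰)(8.77×10⁻¹¹)/(0.103)⁴ = 1.580×10⁻⁵ N.

F ≈ 1.58×10⁻⁵ N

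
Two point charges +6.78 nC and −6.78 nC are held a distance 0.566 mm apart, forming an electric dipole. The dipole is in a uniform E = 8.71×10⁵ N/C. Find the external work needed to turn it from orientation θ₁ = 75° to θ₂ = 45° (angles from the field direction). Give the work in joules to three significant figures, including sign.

W ≈ -1.50×10⁻⁶ J

Dipole moment p = qd = (6.78×10⁻⁹ C)(5.66×10⁻⁴ m) = 3.837×10⁻¹² C·m.
W_ext = ΔU = U(θ₂) − U(θ₁) = −pE cosθ₂ − (−pE cosθ₁) = pE(cosθ₁ − cosθ₂).
W = (3.837×10⁻¹²)(8.71×10⁵)·(cos75° − cos45°) = (3.342×10⁻⁶)·(-0.4483) = -1.498×10⁻⁶ J.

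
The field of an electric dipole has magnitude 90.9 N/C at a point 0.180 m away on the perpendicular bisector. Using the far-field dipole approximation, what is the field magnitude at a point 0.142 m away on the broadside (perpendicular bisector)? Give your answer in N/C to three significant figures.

Dipole fields scale as 1/r³ in the far field; the geometry is the same at both points.
E₂ = E₁ · (r₁/r₂)³ = 90.9 · (0.180/0.142)³.
(r₁/r₂)³ = (1.268)³ = 2.037.
E₂ ≈ 185.1 N/C.

E ≈ 185 N/C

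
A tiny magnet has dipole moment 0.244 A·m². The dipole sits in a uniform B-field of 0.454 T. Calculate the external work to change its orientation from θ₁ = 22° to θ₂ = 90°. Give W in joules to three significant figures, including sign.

W ≈ 0.103 J

W_ext = ΔU = −mB cosθ₂ + mB cosθ₁ = mB(cosθ₁ − cosθ₂).
W = (0.244)(0.454)·(cos22° − cos90°) = (0.1108)·(+0.9272) = 0.1027 J.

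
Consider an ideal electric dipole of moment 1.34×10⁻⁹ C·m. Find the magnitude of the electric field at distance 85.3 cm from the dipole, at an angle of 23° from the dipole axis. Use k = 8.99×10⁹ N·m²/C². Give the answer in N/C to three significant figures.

E ≈ 36.5 N/C

At angle θ the dipole field magnitude is E = (kp/r³)·√(1 + 3cos²θ).
kp/r³ = (8.99×10⁹)(1.34×10⁻⁹) / (0.853)³ = 19.41 N/C.
√(1 + 3cos²23°) = √(1 + 3·0.8473) = √3.5420 ≈ 1.8820.
E ≈ 19.41 × 1.882 = 36.53 N/C.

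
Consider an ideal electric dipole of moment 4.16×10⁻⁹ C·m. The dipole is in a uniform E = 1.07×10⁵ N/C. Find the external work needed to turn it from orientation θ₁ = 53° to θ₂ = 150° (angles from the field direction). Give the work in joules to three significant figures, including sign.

W_ext = ΔU = U(θ₂) − U(θ₁) = −pE cosθ₂ − (−pE cosθ₁) = pE(cosθ₁ − cosθ₂).
W = (4.16×10⁻⁹)(1.07×10⁵)·(cos53° − cos150°) = (4.451×10⁻⁴)·(+1.4678) = 6.534×10⁻⁴ J.

W ≈ 6.53×10⁻⁴ J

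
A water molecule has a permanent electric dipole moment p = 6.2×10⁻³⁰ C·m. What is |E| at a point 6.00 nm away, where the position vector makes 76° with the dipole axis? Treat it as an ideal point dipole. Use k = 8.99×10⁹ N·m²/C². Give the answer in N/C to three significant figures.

E ≈ 2.80×10⁵ N/C

At angle θ the dipole field magnitude is E = (kp/r³)·√(1 + 3cos²θ).
kp/r³ = (8.99×10⁹)(6.20×10⁻³⁰) / (6.00×10⁻⁹)³ = 2.580×10⁵ N/C.
√(1 + 3cos²76°) = √(1 + 3·0.0585) = √1.1756 ≈ 1.0842.
E ≈ 2.580×10⁵ × 1.084 = 2.798×10⁵ N/C.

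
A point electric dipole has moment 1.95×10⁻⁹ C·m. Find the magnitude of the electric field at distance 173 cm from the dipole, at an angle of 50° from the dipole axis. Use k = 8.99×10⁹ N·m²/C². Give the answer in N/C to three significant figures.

At angle θ the dipole field magnitude is E = (kp/r³)·√(1 + 3cos²θ).
kp/r³ = (8.99×10⁹)(1.95×10⁻⁹) / (1.73)³ = 3.386 N/C.
√(1 + 3cos²50°) = √(1 + 3·0.4132) = √2.2395 ≈ 1.4965.
E ≈ 3.386 × 1.497 = 5.067 N/C.

E ≈ 5.07 N/C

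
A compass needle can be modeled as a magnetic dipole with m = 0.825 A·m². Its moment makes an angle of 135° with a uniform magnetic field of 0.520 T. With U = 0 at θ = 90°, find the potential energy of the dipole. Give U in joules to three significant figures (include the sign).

U = −m·B = −mB cosθ.
U = −(0.825)(0.520)·cos135° = 0.3033 J.

U ≈ 0.303 J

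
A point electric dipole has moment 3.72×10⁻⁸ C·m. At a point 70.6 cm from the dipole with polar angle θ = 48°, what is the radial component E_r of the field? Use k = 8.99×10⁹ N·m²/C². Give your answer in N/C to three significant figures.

E_r ≈ 1270 N/C

For a dipole, E_r = (2kp cosθ)/r³.
kp/r³ = (8.99×10⁹)(3.72×10⁻⁸)/(0.706)³ = 950.4 N/C.
E_r = 2·950.4·cos48° = 1272 N/C.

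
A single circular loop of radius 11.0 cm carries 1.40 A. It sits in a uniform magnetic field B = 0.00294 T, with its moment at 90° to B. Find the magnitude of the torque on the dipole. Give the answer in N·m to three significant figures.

τ ≈ 1.56×10⁻⁴ N·m

Magnetic moment m = IA = Iπa² = (1.40)·π·(0.110)² = 0.05322 A·m².
Torque on a magnetic dipole: τ = mB sinθ.
τ = (0.05322)(0.00294)·sin90° = 1.565×10⁻⁴ N·m.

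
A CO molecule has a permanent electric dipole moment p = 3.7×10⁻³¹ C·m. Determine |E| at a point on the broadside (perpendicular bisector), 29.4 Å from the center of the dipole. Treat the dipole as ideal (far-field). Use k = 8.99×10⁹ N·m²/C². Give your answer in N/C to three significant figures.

E ≈ 1.31×10⁵ N/C

On the perpendicular bisector E = kp/r³ (half the axial value at the same distance).
E = (8.99×10⁹)(3.70×10⁻³¹) / (2.94×10⁻⁹)³ = 1.309×10⁵ N/C.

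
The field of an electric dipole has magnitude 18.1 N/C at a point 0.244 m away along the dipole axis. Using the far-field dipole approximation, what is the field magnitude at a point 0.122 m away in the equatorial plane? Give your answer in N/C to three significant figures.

Dipole fields scale as 1/r³ in the far field.
The axial field is twice the equatorial field at the same r, so the geometry factor is 1/2.
E₂ = E₁ · (1/2) · (r₁/r₂)³ = 18.1 · 0.5 · (0.244/0.122)³.
(r₁/r₂)³ = (2)³ = 8.
E₂ ≈ 72.40 N/C.

E ≈ 72.4 N/C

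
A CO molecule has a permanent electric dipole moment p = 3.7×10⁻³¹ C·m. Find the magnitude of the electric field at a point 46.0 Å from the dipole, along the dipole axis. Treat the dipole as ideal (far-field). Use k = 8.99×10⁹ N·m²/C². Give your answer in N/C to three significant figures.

On the dipole axis E = 2kp/r³.
E = 2·(8.99×10⁹)(3.70×10⁻³¹) / (4.60×10⁻⁹)³ = 6.835×10⁴ N/C.

E ≈ 6.83×10⁴ N/C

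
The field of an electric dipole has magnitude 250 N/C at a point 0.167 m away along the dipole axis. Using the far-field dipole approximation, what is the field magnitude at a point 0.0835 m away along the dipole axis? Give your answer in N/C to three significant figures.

Dipole fields scale as 1/r³ in the far field; the geometry is the same at both points.
E₂ = E₁ · (r₁/r₂)³ = 250 · (0.167/0.0835)³.
(r₁/r₂)³ = (2)³ = 8.
E₂ ≈ 2000 N/C.

E ≈ 2000 N/C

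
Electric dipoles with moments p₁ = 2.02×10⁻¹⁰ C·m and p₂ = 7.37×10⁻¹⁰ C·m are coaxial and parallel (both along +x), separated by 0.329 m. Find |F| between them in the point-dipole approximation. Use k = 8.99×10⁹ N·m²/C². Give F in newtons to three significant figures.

On-axis field of dipole 1 at distance r: E = 2kp₁/r³. Force on dipole 2 is F = p₂·dE/dr (gradient along axis).
dE/dr = −6kp₁/r⁴, so |F| = 6kp₁p₂/r⁴ (attractive for aligned moments).
F = 6(8.99×10⁹)(2.02×10⁻¹⁰)(7.37×10⁻¹⁰)/(0.329)⁴ = 6.854×10⁻⁷ N.

F ≈ 6.85×10⁻⁷ N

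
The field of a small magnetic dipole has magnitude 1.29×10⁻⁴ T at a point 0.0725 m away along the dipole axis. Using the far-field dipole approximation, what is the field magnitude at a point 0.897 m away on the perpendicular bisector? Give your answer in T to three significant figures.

Dipole fields scale as 1/r³ in the far field.
The axial field is twice the equatorial field at the same r, so the geometry factor is 1/2.
B₂ = B₁ · (1/2) · (r₁/r₂)³ = 1.29×10⁻⁴ · 0.5 · (0.0725/0.897)³.
(r₁/r₂)³ = (0.08082)³ = 0.000528.
B₂ ≈ 3.406×10⁻⁸ T.

B ≈ 3.41×10⁻⁸ T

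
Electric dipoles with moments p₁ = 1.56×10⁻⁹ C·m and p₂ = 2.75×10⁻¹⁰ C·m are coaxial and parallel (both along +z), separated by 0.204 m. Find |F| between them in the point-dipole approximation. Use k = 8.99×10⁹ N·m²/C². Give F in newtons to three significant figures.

On-axis field of dipole 1 at distance r: E = 2kp₁/r³. Force on dipole 2 is F = p₂·dE/dr (gradient along axis).
dE/dr = −6kp₁/r⁴, so |F| = 6kp₁p₂/r⁴ (attractive for aligned moments).
F = 6(8.99×10⁹)(1.56×10⁻⁹)(2.75×10⁻¹⁰)/(0.204)⁴ = 1.336×10⁻⁵ N.

F ≈ 1.34×10⁻⁵ N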